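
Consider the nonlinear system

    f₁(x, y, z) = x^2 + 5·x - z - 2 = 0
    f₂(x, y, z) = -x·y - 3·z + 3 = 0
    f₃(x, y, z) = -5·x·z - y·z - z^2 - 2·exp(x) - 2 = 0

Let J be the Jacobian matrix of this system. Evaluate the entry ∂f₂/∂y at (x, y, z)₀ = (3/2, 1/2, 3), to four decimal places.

-1.5000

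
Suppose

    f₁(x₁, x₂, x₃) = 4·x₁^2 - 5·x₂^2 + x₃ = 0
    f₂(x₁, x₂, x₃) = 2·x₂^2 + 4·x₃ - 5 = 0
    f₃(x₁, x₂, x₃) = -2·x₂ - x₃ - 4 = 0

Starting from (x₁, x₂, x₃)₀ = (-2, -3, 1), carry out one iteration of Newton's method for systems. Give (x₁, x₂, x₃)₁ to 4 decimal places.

(-1.8500, -1.9500, -0.1000)

At (-2, -3, 1): F = (-28.0000, 17.0000, 1.0000).
Jacobian J = [[8·x₁, -10·x₂, 1], [0, 4·x₂, 4], [0, -2, -1]].
At the point, J = [[-16.0000, 30.0000, 1.0000], [0.0000, -12.0000, 4.0000], [0.0000, -2.0000, -1.0000]] (det J = -320.0000).
Solving J·Δ = −F gives Δ = (0.1500, 1.0500, -1.1000).
Then the next iterate is (x₁, x₂, x₃)₁ = (-1.8500, -1.9500, -0.1000).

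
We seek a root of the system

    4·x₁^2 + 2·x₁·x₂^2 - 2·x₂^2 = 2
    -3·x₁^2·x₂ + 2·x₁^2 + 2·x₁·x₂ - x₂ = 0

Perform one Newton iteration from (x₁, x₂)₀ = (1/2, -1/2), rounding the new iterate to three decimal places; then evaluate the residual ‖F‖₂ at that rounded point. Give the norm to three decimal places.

1.438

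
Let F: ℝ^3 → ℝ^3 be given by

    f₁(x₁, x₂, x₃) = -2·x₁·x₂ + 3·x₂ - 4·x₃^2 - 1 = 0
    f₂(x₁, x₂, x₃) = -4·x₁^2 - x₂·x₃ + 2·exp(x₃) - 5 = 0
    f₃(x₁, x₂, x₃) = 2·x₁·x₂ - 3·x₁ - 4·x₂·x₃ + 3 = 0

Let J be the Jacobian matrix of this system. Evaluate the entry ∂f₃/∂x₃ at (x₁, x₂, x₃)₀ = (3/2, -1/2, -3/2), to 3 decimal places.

∂f₃/∂x₃ = -4·x₂.
At (3/2, -1/2, -3/2) this is 2.000.

2.000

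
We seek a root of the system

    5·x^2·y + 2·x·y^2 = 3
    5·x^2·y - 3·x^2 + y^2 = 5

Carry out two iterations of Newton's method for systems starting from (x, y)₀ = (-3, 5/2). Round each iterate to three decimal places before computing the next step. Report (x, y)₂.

(-1.384, 1.541)

At (-3, 5/2): F = (72.000, 86.750).
Jacobian J = [[10·x·y + 2·y^2, 5·x^2 + 4·x·y], [10·x·y - 6·x, 5·x^2 + 2·y]].
At the point, J = [[-62.500, 15.000], [-57.000, 50.000]] (det J = -2270.000).
Solving J·Δ = −F gives Δ = (1.013, -0.581).
Then the next iterate is (x, y)₁ = (-1.987, 1.919).
Round to (-1.987, 1.919) and repeat: F = (20.24818, 24.72074), J = [[-30.76541, 4.48863], [-26.20853, 23.57885]].
Δ = (0.603, -0.378), so (x, y)₂ = (-1.384, 1.541).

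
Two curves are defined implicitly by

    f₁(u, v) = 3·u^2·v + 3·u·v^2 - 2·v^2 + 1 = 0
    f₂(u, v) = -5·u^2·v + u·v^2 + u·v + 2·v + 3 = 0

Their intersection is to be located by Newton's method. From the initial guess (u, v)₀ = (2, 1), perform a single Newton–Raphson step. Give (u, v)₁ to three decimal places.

(1.911, 0.217)

At (2, 1): F = (17.000, -11.000).
Jacobian J = [[6·u·v + 3·v^2, 3·u^2 + 6·u·v - 4·v], [-10·u·v + v^2 + v, -5·u^2 + 2·u·v + u + 2]].
At the point, J = [[15.000, 20.000], [-18.000, -12.000]] (det J = 180.000).
Solving J·Δ = −F gives Δ = (-0.089, -0.783).
Then the next iterate is (u, v)₁ = (1.911, 0.217).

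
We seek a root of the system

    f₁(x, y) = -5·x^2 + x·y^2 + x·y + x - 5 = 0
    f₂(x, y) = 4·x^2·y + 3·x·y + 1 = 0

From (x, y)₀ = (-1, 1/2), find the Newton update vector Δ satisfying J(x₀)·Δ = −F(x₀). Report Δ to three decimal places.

(1.296, 1.741)

At (-1, 1/2): F = (-11.750, 1.500).
Jacobian J = [[-10·x + y^2 + y + 1, 2·x·y + x], [8·x·y + 3·y, 4·x^2 + 3·x]].
At the point, J = [[11.750, -2.000], [-2.500, 1.000]] (det J = 6.750).
Solving J·Δ = −F gives Δ = (1.296, 1.741).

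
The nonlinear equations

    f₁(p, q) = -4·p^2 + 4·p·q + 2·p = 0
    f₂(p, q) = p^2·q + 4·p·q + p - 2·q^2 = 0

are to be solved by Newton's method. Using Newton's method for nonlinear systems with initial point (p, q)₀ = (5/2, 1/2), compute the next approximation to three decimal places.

(1.387, 0.219)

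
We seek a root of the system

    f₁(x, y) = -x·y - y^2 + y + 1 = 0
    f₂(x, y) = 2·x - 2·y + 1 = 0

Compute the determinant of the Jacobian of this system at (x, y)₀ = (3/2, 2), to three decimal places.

13.000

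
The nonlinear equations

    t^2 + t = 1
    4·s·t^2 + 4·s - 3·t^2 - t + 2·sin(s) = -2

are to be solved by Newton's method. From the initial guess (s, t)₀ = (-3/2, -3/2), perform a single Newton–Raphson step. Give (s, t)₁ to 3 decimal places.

At (-3/2, -3/2): F = (-0.250, -24.74499).
Jacobian J = [[0, 2·t + 1], [4·t^2 + 2·cos(s) + 4, 8·s·t - 6·t - 1]].
At the point, J = [[0.000, -2.000], [13.14147, 26.000]] (det J = 26.28295).
Solving J·Δ = −F gives Δ = (2.130, -0.125).
Then the next iterate is (s, t)₁ = (0.630, -1.625).

(0.630, -1.625)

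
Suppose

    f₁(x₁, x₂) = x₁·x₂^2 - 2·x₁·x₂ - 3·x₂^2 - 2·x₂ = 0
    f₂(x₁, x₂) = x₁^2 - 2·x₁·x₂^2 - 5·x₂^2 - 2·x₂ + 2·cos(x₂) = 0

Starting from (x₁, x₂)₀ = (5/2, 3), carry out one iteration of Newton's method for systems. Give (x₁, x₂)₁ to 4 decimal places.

(4.6174, 1.0852)

At (5/2, 3): F = (-25.5000, -91.729985).
Jacobian J = [[x₂^2 - 2·x₂, 2·x₁·x₂ - 2·x₁ - 6·x₂ - 2], [2·x₁ - 2·x₂^2, -4·x₁·x₂ - 10·x₂ - 2·sin(x₂) - 2]].
At the point, J = [[3.0000, -10.0000], [-13.0000, -62.282240]] (det J = -316.846720).
Solving J·Δ = −F gives Δ = (2.1174, -1.9148).
Then the next iterate is (x₁, x₂)₁ = (4.6174, 1.0852).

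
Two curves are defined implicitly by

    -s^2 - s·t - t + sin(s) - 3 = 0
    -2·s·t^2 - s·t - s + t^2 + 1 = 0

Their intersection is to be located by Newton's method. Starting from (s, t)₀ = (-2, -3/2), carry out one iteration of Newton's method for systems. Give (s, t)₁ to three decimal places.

(-0.211, -1.185)

At (-2, -3/2): F = (-9.40930, 11.250).
Jacobian J = [[-2·s - t + cos(s), -s - 1], [-2·t^2 - t - 1, -4·s·t - s + 2·t]].
At the point, J = [[5.08385, 1.000], [-4.000, -13.000]] (det J = -62.09009).
Solving J·Δ = −F gives Δ = (1.789, 0.315).
Then the next iterate is (s, t)₁ = (-0.211, -1.185).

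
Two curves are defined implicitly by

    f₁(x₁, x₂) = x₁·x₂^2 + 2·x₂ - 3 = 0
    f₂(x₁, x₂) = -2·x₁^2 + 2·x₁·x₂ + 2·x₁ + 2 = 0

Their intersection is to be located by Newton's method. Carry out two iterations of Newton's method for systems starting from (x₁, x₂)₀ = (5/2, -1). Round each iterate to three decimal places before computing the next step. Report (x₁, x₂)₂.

At (5/2, -1): F = (-2.500, -10.500).
Jacobian J = [[x₂^2, 2·x₁·x₂ + 2], [-4·x₁ + 2·x₂ + 2, 2·x₁]].
At the point, J = [[1.000, -3.000], [-10.000, 5.000]] (det J = -25.000).
Solving J·Δ = −F gives Δ = (-1.760, -1.420).
Then the next iterate is (x₁, x₂)₁ = (0.740, -2.420).
Round to (0.740, -2.420) and repeat: F = (-3.50626, -1.19680), J = [[5.85640, -1.58160], [-5.800, 1.480]].
Δ = (-14.002, -54.063), so (x₁, x₂)₂ = (-13.262, -56.483).

(-13.262, -56.483)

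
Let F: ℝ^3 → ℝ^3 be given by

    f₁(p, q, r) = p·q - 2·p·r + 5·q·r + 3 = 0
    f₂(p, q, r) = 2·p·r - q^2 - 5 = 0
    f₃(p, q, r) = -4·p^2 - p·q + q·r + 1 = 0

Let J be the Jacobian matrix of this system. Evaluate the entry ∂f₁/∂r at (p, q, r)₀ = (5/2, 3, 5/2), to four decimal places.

∂f₁/∂r = -2·p + 5·q.
At (5/2, 3, 5/2) this is 10.0000.

10.0000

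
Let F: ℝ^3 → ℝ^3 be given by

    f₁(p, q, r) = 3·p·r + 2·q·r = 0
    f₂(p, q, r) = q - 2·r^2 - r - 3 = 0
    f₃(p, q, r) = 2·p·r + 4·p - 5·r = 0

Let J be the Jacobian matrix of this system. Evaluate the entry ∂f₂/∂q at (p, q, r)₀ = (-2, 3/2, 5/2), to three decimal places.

1.000

∂f₂/∂q = 1.
At (-2, 3/2, 5/2) this is 1.000.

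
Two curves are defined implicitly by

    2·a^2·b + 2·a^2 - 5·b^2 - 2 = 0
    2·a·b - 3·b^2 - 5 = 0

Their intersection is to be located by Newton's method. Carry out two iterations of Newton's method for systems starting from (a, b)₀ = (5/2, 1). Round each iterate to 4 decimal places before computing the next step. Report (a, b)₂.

(4.5755, -0.2369)

At (5/2, 1): F = (18.0000, -3.0000).
Jacobian J = [[4·a·b + 4·a, 2·a^2 - 10·b], [2·b, 2·a - 6·b]].
At the point, J = [[20.0000, 2.5000], [2.0000, -1.0000]] (det J = -25.0000).
Solving J·Δ = −F gives Δ = (-0.4200, -3.8400).
Then the next iterate is (a, b)₁ = (2.0800, -2.8400).
Round to (2.0800, -2.8400) and repeat: F = (-58.249152, -41.0112), J = [[-15.3088, 37.0528], [-5.6800, 21.2000]].
Δ = (2.4955, 2.6031), so (a, b)₂ = (4.5755, -0.2369).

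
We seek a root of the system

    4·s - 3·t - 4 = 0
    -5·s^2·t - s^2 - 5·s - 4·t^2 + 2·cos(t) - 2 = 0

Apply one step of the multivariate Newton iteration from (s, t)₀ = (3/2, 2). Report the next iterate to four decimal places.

At (3/2, 2): F = (-4.0000, -51.082294).
Jacobian J = [[4, -3], [-10·s·t - 2·s - 5, -5·s^2 - 8·t - 2·sin(t)]].
At the point, J = [[4.0000, -3.0000], [-38.0000, -29.068595]] (det J = -230.274379).
Solving J·Δ = −F gives Δ = (-0.1606, -1.5474).
Then the next iterate is (s, t)₁ = (1.3394, 0.4526).

(1.3394, 0.4526)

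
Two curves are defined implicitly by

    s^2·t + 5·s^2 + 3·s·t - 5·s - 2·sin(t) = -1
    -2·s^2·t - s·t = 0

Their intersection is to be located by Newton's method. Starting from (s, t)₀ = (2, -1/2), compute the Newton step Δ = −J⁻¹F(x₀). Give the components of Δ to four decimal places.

(-0.7285, 0.1722)

At (2, -1/2): F = (6.958851, 5.0000).
Jacobian J = [[2·s·t + 10·s + 3·t - 5, s^2 + 3·s - 2·cos(t)], [-4·s·t - t, -2·s^2 - s]].
At the point, J = [[11.5000, 8.244835], [4.5000, -10.0000]] (det J = -152.101757).
Solving J·Δ = −F gives Δ = (-0.7285, 0.1722).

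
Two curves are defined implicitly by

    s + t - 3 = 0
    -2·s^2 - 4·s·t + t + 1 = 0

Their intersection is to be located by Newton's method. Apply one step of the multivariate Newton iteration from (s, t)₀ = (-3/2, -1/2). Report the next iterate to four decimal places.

(-29.5000, 32.5000)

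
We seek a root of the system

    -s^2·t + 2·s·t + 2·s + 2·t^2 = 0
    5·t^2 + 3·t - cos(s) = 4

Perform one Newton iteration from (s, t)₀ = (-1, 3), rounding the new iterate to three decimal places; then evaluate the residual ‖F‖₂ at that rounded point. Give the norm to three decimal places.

11.216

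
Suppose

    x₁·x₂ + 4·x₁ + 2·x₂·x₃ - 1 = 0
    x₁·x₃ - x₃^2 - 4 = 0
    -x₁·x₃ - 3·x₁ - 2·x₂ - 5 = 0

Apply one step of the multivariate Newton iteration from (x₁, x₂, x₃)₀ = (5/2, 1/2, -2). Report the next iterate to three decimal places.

(-0.821, -3.312, -1.022)

At (5/2, 1/2, -2): F = (8.250, -13.000, -8.500).
Jacobian J = [[x₂ + 4, x₁ + 2·x₃, 2·x₂], [x₃, 0, x₁ - 2·x₃], [-x₃ - 3, -2, -x₁]].
At the point, J = [[4.500, -1.500, 1.000], [-2.000, 0.000, 6.500], [-1.000, -2.000, -2.500]] (det J = 79.750).
Solving J·Δ = −F gives Δ = (-3.321, -3.812, 0.978).
Then the next iterate is (x₁, x₂, x₃)₁ = (-0.821, -3.312, -1.022).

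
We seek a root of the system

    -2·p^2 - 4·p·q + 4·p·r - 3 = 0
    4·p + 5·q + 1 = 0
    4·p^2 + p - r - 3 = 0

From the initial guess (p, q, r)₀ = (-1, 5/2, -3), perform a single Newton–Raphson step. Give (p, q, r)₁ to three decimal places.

(-0.618, 0.294, -2.676)

At (-1, 5/2, -3): F = (17.000, 9.500, 3.000).
Jacobian J = [[-4·p - 4·q + 4·r, -4·p, 4·p], [4, 5, 0], [8·p + 1, 0, -1]].
At the point, J = [[-18.000, 4.000, -4.000], [4.000, 5.000, 0.000], [-7.000, 0.000, -1.000]] (det J = -34.000).
Solving J·Δ = −F gives Δ = (0.382, -2.206, 0.324).
Then the next iterate is (p, q, r)₁ = (-0.618, 0.294, -2.676).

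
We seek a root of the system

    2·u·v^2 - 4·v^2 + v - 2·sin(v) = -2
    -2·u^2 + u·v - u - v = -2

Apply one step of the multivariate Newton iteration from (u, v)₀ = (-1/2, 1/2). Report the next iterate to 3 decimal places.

(-1.357, 0.476)

At (-1/2, 1/2): F = (0.29115, 1.250).
Jacobian J = [[2·v^2, 4·u·v - 8·v - 2·cos(v) + 1], [-4·u + v - 1, u - 1]].
At the point, J = [[0.500, -5.75517], [1.500, -1.500]] (det J = 7.88275).
Solving J·Δ = −F gives Δ = (-0.857, -0.024).
Then the next iterate is (u, v)₁ = (-1.357, 0.476).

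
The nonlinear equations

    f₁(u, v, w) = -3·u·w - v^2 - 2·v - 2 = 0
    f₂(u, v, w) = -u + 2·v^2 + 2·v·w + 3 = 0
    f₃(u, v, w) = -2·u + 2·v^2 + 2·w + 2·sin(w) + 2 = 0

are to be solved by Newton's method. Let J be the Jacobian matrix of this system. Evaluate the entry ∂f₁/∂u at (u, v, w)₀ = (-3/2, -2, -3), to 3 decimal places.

∂f₁/∂u = -3·w.
At (-3/2, -2, -3) this is 9.000.

9.000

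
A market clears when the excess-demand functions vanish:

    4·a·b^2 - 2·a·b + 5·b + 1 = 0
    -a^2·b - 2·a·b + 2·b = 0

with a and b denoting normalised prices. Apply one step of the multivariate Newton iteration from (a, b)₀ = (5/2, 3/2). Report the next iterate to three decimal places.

At (5/2, 3/2): F = (23.500, -13.875).
Jacobian J = [[4·b^2 - 2·b, 8·a·b - 2·a + 5], [-2·a·b - 2·b, -a^2 - 2·a + 2]].
At the point, J = [[6.000, 30.000], [-10.500, -9.250]] (det J = 259.500).
Solving J·Δ = −F gives Δ = (-0.766, -0.630).
Then the next iterate is (a, b)₁ = (1.734, 0.870).

(1.734, 0.870)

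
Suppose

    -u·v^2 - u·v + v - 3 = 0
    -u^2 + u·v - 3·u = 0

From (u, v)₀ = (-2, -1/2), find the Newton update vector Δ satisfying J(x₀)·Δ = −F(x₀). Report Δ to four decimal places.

(5.0000, 2.7500)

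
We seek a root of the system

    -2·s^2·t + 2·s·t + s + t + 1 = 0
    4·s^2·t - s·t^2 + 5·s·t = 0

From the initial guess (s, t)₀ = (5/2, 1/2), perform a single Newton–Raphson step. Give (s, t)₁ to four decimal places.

At (5/2, 1/2): F = (0.2500, 18.1250).
Jacobian J = [[-4·s·t + 2·t + 1, -2·s^2 + 2·s + 1], [8·s·t - t^2 + 5·t, 4·s^2 - 2·s·t + 5·s]].
At the point, J = [[-3.0000, -6.5000], [12.2500, 35.0000]] (det J = -25.3750).
Solving J·Δ = −F gives Δ = (4.9877, -2.2635).
Then the next iterate is (s, t)₁ = (7.4877, -1.7635).

(7.4877, -1.7635)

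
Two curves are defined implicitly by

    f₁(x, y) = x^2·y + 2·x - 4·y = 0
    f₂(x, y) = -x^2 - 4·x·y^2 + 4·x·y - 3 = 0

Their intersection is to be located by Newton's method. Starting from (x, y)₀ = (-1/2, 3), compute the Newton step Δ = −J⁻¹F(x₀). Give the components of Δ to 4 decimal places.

(-0.9318, -3.0182)

At (-1/2, 3): F = (-12.2500, 8.7500).
Jacobian J = [[2·x·y + 2, x^2 - 4], [-2·x - 4·y^2 + 4·y, -8·x·y + 4·x]].
At the point, J = [[-1.0000, -3.7500], [-23.0000, 10.0000]] (det J = -96.2500).
Solving J·Δ = −F gives Δ = (-0.9318, -3.0182).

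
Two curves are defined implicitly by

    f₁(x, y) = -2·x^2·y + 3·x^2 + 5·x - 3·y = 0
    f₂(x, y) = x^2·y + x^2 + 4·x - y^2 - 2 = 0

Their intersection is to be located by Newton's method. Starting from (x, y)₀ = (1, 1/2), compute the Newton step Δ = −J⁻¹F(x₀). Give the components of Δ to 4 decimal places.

At (1, 1/2): F = (5.5000, 3.2500).
Jacobian J = [[-4·x·y + 6·x + 5, -2·x^2 - 3], [2·x·y + 2·x + 4, x^2 - 2·y]].
At the point, J = [[9.0000, -5.0000], [7.0000, 0.0000]] (det J = 35.0000).
Solving J·Δ = −F gives Δ = (-0.4643, 0.2643).

(-0.4643, 0.2643)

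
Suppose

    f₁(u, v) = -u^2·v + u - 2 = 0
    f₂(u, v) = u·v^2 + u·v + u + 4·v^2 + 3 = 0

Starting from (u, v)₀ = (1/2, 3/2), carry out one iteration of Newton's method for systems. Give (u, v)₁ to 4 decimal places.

At (1/2, 3/2): F = (-1.8750, 14.3750).
Jacobian J = [[-2·u·v + 1, -u^2], [v^2 + v + 1, 2·u·v + u + 8·v]].
At the point, J = [[-0.5000, -0.2500], [4.7500, 14.0000]] (det J = -5.8125).
Solving J·Δ = −F gives Δ = (-3.8978, 0.2957).
Then the next iterate is (u, v)₁ = (-3.3978, 1.7957).

(-3.3978, 1.7957)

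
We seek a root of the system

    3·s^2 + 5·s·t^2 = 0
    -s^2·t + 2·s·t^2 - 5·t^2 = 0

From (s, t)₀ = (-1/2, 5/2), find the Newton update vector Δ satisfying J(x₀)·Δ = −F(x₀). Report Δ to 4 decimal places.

At (-1/2, 5/2): F = (-14.8750, -38.1250).
Jacobian J = [[6·s + 5·t^2, 10·s·t], [-2·s·t + 2·t^2, -s^2 + 4·s·t - 10·t]].
At the point, J = [[28.2500, -12.5000], [15.0000, -30.2500]] (det J = -667.0625).
Solving J·Δ = −F gives Δ = (-0.0399, -1.2801).

(-0.0399, -1.2801)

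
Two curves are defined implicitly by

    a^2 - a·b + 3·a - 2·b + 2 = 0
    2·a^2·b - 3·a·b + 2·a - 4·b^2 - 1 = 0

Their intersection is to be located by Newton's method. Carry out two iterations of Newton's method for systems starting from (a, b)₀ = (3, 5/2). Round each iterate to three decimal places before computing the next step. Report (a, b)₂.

At (3, 5/2): F = (7.500, 2.500).
Jacobian J = [[2·a - b + 3, -a - 2], [4·a·b - 3·b + 2, 2·a^2 - 3·a - 8·b]].
At the point, J = [[6.500, -5.000], [24.500, -11.000]] (det J = 51.000).
Solving J·Δ = −F gives Δ = (1.373, 3.284).
Then the next iterate is (a, b)₁ = (4.373, 5.784).
Round to (4.373, 5.784) and repeat: F = (-2.61930, 19.26344), J = [[5.962, -6.373], [85.82173, -21.14474]].
Δ = (-0.423, -0.807), so (a, b)₂ = (3.950, 4.977).

(3.950, 4.977)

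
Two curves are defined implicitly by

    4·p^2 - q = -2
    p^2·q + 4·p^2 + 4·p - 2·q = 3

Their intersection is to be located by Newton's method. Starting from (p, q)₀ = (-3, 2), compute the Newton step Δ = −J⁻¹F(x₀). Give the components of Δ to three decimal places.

(1.435, 1.560)

At (-3, 2): F = (36.000, 35.000).
Jacobian J = [[8·p, -1], [2·p·q + 8·p + 4, p^2 - 2]].
At the point, J = [[-24.000, -1.000], [-32.000, 7.000]] (det J = -200.000).
Solving J·Δ = −F gives Δ = (1.435, 1.560).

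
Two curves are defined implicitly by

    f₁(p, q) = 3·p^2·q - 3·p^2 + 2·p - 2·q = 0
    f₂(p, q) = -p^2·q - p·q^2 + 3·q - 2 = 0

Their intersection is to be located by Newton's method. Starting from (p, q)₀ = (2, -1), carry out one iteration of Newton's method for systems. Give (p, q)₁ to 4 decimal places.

At (2, -1): F = (-18.0000, -3.0000).
Jacobian J = [[6·p·q - 6·p + 2, 3·p^2 - 2], [-2·p·q - q^2, -p^2 - 2·p·q + 3]].
At the point, J = [[-22.0000, 10.0000], [3.0000, 3.0000]] (det J = -96.0000).
Solving J·Δ = −F gives Δ = (-0.2500, 1.2500).
Then the next iterate is (p, q)₁ = (1.7500, 0.2500).

(1.7500, 0.2500)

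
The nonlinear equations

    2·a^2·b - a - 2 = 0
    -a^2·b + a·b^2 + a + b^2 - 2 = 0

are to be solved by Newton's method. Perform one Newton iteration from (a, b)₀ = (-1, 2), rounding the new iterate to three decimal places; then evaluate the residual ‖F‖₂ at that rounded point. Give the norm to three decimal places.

10.124

At (-1, 2): F = (3.000, -5.000).
Jacobian J = [[4·a·b - 1, 2·a^2], [-2·a·b + b^2 + 1, -a^2 + 2·a·b + 2·b]].
At the point, J = [[-9.000, 2.000], [9.000, -1.000]] (det J = -9.000).
Solving J·Δ = −F gives Δ = (0.778, 2.000).
Then the next iterate is (a, b)₁ = (-0.222, 4.000).
Re-evaluating at (-0.222, 4.000): F = (-1.38373, 10.02886), so ‖F‖₂ = 10.124.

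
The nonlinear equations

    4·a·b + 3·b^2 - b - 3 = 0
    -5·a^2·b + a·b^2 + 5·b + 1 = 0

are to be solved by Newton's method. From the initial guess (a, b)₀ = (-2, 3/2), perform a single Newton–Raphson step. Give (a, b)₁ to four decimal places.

(-0.3750, 2.7574)

At (-2, 3/2): F = (-9.7500, -26.0000).
Jacobian J = [[4·b, 4·a + 6·b - 1], [-10·a·b + b^2, -5·a^2 + 2·a·b + 5]].
At the point, J = [[6.0000, 0.0000], [32.2500, -21.0000]] (det J = -126.0000).
Solving J·Δ = −F gives Δ = (1.6250, 1.2574).
Then the next iterate is (a, b)₁ = (-0.3750, 2.7574).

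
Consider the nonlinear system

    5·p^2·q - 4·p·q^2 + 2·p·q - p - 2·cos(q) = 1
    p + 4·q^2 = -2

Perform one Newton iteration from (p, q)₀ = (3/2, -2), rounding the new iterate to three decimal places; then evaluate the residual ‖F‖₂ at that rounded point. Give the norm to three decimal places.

16.795

At (3/2, -2): F = (-54.16771, 19.500).
Jacobian J = [[10·p·q - 4·q^2 + 2·q - 1, 5·p^2 - 8·p·q + 2·p + 2·sin(q)], [1, 8·q]].
At the point, J = [[-51.000, 36.43141], [1.000, -16.000]] (det J = 779.56859).
Solving J·Δ = −F gives Δ = (-0.200, 1.206).
Then the next iterate is (p, q)₁ = (1.300, -0.794).
Re-evaluating at (1.300, -0.794): F = (-15.75396, 5.82174), so ‖F‖₂ = 16.795.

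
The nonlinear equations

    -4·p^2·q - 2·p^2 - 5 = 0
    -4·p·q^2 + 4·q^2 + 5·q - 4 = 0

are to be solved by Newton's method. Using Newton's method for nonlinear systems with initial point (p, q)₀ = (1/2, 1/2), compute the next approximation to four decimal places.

(-0.9828, 0.4310)

At (1/2, 1/2): F = (-6.0000, -1.0000).
Jacobian J = [[-8·p·q - 4·p, -4·p^2], [-4·q^2, -8·p·q + 8·q + 5]].
At the point, J = [[-4.0000, -1.0000], [-1.0000, 7.0000]] (det J = -29.0000).
Solving J·Δ = −F gives Δ = (-1.4828, -0.0690).
Then the next iterate is (p, q)₁ = (-0.9828, 0.4310).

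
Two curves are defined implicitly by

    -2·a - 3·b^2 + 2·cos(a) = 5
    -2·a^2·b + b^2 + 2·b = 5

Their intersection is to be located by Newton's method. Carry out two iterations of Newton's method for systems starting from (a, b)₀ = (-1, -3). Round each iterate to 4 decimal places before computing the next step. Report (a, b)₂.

(-2.0151, -0.4805)

At (-1, -3): F = (-28.919395, 4.0000).
Jacobian J = [[-2·sin(a) - 2, -6·b], [-4·a·b, -2·a^2 + 2·b + 2]].
At the point, J = [[-0.317058, 18.0000], [-12.0000, -6.0000]] (det J = 217.902348).
Solving J·Δ = −F gives Δ = (-0.4659, 1.5984).
Then the next iterate is (a, b)₁ = (-1.4659, -1.4016).
Round to (-1.4659, -1.4016) and repeat: F = (-7.752240, 0.184975), J = [[-0.010993, 8.4096], [-8.218422, -5.100926]].
Δ = (-0.5492, 0.9211), so (a, b)₂ = (-2.0151, -0.4805).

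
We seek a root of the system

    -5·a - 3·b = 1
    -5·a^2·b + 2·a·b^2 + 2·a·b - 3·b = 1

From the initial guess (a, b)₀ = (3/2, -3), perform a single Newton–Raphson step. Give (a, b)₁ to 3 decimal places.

(0.981, -1.968)

At (3/2, -3): F = (0.500, 59.750).
Jacobian J = [[-5, -3], [-10·a·b + 2·b^2 + 2·b, -5·a^2 + 4·a·b + 2·a - 3]].
At the point, J = [[-5.000, -3.000], [57.000, -29.250]] (det J = 317.250).
Solving J·Δ = −F gives Δ = (-0.519, 1.032).
Then the next iterate is (a, b)₁ = (0.981, -1.968).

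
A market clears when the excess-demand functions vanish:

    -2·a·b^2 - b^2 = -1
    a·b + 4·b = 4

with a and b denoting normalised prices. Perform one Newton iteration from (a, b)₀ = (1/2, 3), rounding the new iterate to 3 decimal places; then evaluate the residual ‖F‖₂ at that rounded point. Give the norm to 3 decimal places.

At (1/2, 3): F = (-17.000, 9.500).
Jacobian J = [[-2·b^2, -4·a·b - 2·b], [b, a + 4]].
At the point, J = [[-18.000, -12.000], [3.000, 4.500]] (det J = -45.000).
Solving J·Δ = −F gives Δ = (0.833, -2.667).
Then the next iterate is (a, b)₁ = (1.333, 0.333).
Re-evaluating at (1.333, 0.333): F = (0.59348, -2.22411), so ‖F‖₂ = 2.302.

2.302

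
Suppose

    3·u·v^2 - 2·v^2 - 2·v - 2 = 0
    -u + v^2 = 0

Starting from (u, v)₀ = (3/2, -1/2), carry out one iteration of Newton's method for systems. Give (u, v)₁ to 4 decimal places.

(0.5000, -0.7500)

At (3/2, -1/2): F = (-0.3750, -1.2500).
Jacobian J = [[3·v^2, 6·u·v - 4·v - 2], [-1, 2·v]].
At the point, J = [[0.7500, -4.5000], [-1.0000, -1.0000]] (det J = -5.2500).
Solving J·Δ = −F gives Δ = (-1.0000, -0.2500).
Then the next iterate is (u, v)₁ = (0.5000, -0.7500).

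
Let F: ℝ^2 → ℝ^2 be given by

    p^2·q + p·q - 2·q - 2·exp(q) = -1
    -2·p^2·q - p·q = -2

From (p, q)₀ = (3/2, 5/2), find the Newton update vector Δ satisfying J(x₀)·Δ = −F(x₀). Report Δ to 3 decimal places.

At (3/2, 5/2): F = (-18.98999, -13.000).
Jacobian J = [[2·p·q + q, p^2 + p - 2·exp(q) - 2], [-4·p·q - q, -2·p^2 - p]].
At the point, J = [[10.000, -22.61499], [-17.500, -6.000]] (det J = -455.76229).
Solving J·Δ = −F gives Δ = (-0.395, -1.014).

(-0.395, -1.014)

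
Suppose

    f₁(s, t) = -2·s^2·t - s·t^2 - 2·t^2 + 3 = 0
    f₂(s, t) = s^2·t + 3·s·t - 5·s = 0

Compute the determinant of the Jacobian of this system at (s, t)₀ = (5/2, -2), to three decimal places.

335.500

J = [[-4·s·t - t^2, -2·s^2 - 2·s·t - 4·t], [2·s·t + 3·t - 5, s^2 + 3·s]].
At the point, J = [[16.000, 5.500], [-21.000, 13.750]].
det J = 335.500.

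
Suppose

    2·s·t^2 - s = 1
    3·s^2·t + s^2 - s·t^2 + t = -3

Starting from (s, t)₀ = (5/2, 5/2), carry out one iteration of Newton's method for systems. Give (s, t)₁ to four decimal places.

(1.4381, 1.8785)

At (5/2, 5/2): F = (27.7500, 43.0000).
Jacobian J = [[2·t^2 - 1, 4·s·t], [6·s·t + 2·s - t^2, 3·s^2 - 2·s·t + 1]].
At the point, J = [[11.5000, 25.0000], [36.2500, 7.2500]] (det J = -822.8750).
Solving J·Δ = −F gives Δ = (-1.0619, -0.6215).
Then the next iterate is (s, t)₁ = (1.4381, 1.8785).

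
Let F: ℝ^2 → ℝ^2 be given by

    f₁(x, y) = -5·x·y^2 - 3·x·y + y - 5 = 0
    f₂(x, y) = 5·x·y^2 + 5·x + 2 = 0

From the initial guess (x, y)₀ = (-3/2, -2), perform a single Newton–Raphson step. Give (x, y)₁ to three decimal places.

At (-3/2, -2): F = (14.000, -35.500).
Jacobian J = [[-5·y^2 - 3·y, -10·x·y - 3·x + 1], [5·y^2 + 5, 10·x·y]].
At the point, J = [[-14.000, -24.500], [25.000, 30.000]] (det J = 192.500).
Solving J·Δ = −F gives Δ = (2.336, -0.764).
Then the next iterate is (x, y)₁ = (0.836, -2.764).

(0.836, -2.764)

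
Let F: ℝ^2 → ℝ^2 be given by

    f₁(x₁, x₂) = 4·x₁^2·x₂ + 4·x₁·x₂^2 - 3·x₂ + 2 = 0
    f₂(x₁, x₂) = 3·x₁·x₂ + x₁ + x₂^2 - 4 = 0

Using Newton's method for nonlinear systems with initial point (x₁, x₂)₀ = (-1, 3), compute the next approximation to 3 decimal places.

(-0.218, 2.060)

At (-1, 3): F = (-31.000, -5.000).
Jacobian J = [[8·x₁·x₂ + 4·x₂^2, 4·x₁^2 + 8·x₁·x₂ - 3], [3·x₂ + 1, 3·x₁ + 2·x₂]].
At the point, J = [[12.000, -23.000], [10.000, 3.000]] (det J = 266.000).
Solving J·Δ = −F gives Δ = (0.782, -0.940).
Then the next iterate is (x₁, x₂)₁ = (-0.218, 2.060).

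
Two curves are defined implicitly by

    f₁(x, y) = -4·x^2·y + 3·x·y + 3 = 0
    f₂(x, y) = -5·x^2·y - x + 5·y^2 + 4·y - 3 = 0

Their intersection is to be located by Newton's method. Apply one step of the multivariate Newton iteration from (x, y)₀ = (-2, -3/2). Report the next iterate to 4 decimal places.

(-0.2010, -2.1942)

At (-2, -3/2): F = (36.0000, 34.2500).
Jacobian J = [[-8·x·y + 3·y, -4·x^2 + 3·x], [-10·x·y - 1, -5·x^2 + 10·y + 4]].
At the point, J = [[-28.5000, -22.0000], [-31.0000, -31.0000]] (det J = 201.5000).
Solving J·Δ = −F gives Δ = (1.7990, -0.6942).
Then the next iterate is (x, y)₁ = (-0.2010, -2.1942).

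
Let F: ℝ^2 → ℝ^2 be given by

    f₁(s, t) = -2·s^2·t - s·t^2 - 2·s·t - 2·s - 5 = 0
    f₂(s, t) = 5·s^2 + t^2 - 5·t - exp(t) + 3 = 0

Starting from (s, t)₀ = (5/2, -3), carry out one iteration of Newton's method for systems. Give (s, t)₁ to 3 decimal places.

(2.147, 1.468)

At (5/2, -3): F = (20.000, 58.20021).
Jacobian J = [[-4·s·t - t^2 - 2·t - 2, -2·s^2 - 2·s·t - 2·s], [10·s, 2·t - exp(t) - 5]].
At the point, J = [[25.000, -2.500], [25.000, -11.04979]] (det J = -213.74468).
Solving J·Δ = −F gives Δ = (-0.353, 4.468).
Then the next iterate is (s, t)₁ = (2.147, 1.468).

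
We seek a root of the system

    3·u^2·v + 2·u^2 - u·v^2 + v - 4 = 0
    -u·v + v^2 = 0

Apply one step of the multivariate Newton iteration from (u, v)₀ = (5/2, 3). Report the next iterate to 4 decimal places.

(1.6369, 1.8317)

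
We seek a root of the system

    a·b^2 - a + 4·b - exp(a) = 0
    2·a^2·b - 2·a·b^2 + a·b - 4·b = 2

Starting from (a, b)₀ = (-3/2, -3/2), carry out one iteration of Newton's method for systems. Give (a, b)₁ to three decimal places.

(-0.721, -0.641)

At (-3/2, -3/2): F = (-8.09813, 6.250).
Jacobian J = [[b^2 - exp(a) - 1, 2·a·b + 4], [4·a·b - 2·b^2 + b, 2·a^2 - 4·a·b + a - 4]].
At the point, J = [[1.02687, 8.500], [3.000, -10.000]] (det J = -35.76870).
Solving J·Δ = −F gives Δ = (0.779, 0.859).
Then the next iterate is (a, b)₁ = (-0.721, -0.641).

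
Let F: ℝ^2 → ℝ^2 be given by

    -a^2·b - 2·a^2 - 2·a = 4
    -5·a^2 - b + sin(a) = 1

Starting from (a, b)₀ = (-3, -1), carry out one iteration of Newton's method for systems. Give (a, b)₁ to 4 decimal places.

At (-3, -1): F = (-7.0000, -45.141120).
Jacobian J = [[-2·a·b - 4·a - 2, -a^2], [-10·a + cos(a), -1]].
At the point, J = [[4.0000, -9.0000], [29.010008, -1.0000]] (det J = 257.090068).
Solving J·Δ = −F gives Δ = (1.5530, -0.0875).
Then the next iterate is (a, b)₁ = (-1.4470, -1.0875).

(-1.4470, -1.0875)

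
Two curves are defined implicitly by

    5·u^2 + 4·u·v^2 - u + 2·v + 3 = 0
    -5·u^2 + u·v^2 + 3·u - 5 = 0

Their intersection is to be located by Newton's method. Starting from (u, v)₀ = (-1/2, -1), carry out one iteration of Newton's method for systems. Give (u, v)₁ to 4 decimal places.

(0.3973, -0.8259)

At (-1/2, -1): F = (0.7500, -8.2500).
Jacobian J = [[10·u + 4·v^2 - 1, 8·u·v + 2], [-10·u + v^2 + 3, 2·u·v]].
At the point, J = [[-2.0000, 6.0000], [9.0000, 1.0000]] (det J = -56.0000).
Solving J·Δ = −F gives Δ = (0.8973, 0.1741).
Then the next iterate is (u, v)₁ = (0.3973, -0.8259).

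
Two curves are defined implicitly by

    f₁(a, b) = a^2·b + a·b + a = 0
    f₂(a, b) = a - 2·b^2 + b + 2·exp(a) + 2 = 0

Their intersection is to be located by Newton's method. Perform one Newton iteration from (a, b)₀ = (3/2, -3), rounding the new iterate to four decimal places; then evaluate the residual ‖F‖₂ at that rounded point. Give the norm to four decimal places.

At (3/2, -3): F = (-9.7500, -8.536622).
Jacobian J = [[2·a·b + b + 1, a^2 + a], [2·exp(a) + 1, -4·b + 1]].
At the point, J = [[-11.0000, 3.7500], [9.963378, 13.0000]] (det J = -180.362668).
Solving J·Δ = −F gives Δ = (-0.5253, 1.0592).
Then the next iterate is (a, b)₁ = (0.9747, -1.9408).
Re-evaluating at (0.9747, -1.9408): F = (-2.760836, -1.198765), so ‖F‖₂ = 3.0099.

3.0099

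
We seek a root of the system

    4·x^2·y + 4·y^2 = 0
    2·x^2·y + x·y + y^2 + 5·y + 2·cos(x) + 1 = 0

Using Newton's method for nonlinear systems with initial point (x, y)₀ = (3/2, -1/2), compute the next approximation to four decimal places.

(1.0555, -0.3334)

At (3/2, -1/2): F = (-3.5000, -4.108526).
Jacobian J = [[8·x·y, 4·x^2 + 8·y], [4·x·y + y - 2·sin(x), 2·x^2 + x + 2·y + 5]].
At the point, J = [[-6.0000, 5.0000], [-5.494990, 10.0000]] (det J = -32.525050).
Solving J·Δ = −F gives Δ = (-0.4445, 0.1666).
Then the next iterate is (x, y)₁ = (1.0555, -0.3334).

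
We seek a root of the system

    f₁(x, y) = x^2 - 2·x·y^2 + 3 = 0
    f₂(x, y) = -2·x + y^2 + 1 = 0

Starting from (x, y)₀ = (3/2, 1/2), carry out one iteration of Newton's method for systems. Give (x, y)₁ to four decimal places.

At (3/2, 1/2): F = (4.5000, -1.7500).
Jacobian J = [[2·x - 2·y^2, -4·x·y], [-2, 2·y]].
At the point, J = [[2.5000, -3.0000], [-2.0000, 1.0000]] (det J = -3.5000).
Solving J·Δ = −F gives Δ = (-0.2143, 1.3214).
Then the next iterate is (x, y)₁ = (1.2857, 1.8214).

(1.2857, 1.8214)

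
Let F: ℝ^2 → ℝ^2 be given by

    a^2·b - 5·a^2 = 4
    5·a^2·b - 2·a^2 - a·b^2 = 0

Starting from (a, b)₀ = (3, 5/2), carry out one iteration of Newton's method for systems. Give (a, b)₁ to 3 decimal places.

At (3, 5/2): F = (-26.500, 75.750).
Jacobian J = [[2·a·b - 10·a, a^2], [10·a·b - 4·a - b^2, 5·a^2 - 2·a·b]].
At the point, J = [[-15.000, 9.000], [56.750, 30.000]] (det J = -960.750).
Solving J·Δ = −F gives Δ = (-1.537, 0.383).
Then the next iterate is (a, b)₁ = (1.463, 2.883).

(1.463, 2.883)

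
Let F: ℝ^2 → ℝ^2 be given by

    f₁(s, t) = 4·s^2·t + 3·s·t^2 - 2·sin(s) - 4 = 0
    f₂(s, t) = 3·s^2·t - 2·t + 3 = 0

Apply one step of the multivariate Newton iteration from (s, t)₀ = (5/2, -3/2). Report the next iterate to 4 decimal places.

At (5/2, -3/2): F = (-25.821944, -22.1250).
Jacobian J = [[8·s·t + 3·t^2 - 2·cos(s), 4·s^2 + 6·s·t], [6·s·t, 3·s^2 - 2]].
At the point, J = [[-21.647713, 2.5000], [-22.5000, 16.7500]] (det J = -306.349189).
Solving J·Δ = −F gives Δ = (-1.2313, -0.3331).
Then the next iterate is (s, t)₁ = (1.2687, -1.8331).

(1.2687, -1.8331)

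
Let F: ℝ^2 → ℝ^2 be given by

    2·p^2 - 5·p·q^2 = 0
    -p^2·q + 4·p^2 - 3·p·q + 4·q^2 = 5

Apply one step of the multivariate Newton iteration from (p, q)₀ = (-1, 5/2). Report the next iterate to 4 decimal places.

(-0.9873, 1.1879)

At (-1, 5/2): F = (33.2500, 29.0000).
Jacobian J = [[4·p - 5·q^2, -10·p·q], [-2·p·q + 8·p - 3·q, -p^2 - 3·p + 8·q]].
At the point, J = [[-35.2500, 25.0000], [-10.5000, 22.0000]] (det J = -513.0000).
Solving J·Δ = −F gives Δ = (0.0127, -1.3121).
Then the next iterate is (p, q)₁ = (-0.9873, 1.1879).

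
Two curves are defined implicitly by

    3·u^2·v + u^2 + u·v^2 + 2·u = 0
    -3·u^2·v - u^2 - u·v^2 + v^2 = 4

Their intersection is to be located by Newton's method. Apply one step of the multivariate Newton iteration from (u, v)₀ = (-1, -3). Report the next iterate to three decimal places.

At (-1, -3): F = (-19.000, 22.000).
Jacobian J = [[6·u·v + 2·u + v^2 + 2, 3·u^2 + 2·u·v], [-6·u·v - 2·u - v^2, -3·u^2 - 2·u·v + 2·v]].
At the point, J = [[27.000, 9.000], [-25.000, -15.000]] (det J = -180.000).
Solving J·Δ = −F gives Δ = (0.483, 0.661).
Then the next iterate is (u, v)₁ = (-0.517, -2.339).

(-0.517, -2.339)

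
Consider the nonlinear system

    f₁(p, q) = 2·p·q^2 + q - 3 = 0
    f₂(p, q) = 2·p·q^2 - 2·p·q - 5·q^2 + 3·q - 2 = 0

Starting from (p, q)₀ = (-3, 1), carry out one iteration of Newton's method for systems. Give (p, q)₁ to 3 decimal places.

(-0.692, 0.692)

At (-3, 1): F = (-8.000, -4.000).
Jacobian J = [[2·q^2, 4·p·q + 1], [2·q^2 - 2·q, 4·p·q - 2·p - 10·q + 3]].
At the point, J = [[2.000, -11.000], [0.000, -13.000]] (det J = -26.000).
Solving J·Δ = −F gives Δ = (2.308, -0.308).
Then the next iterate is (p, q)₁ = (-0.692, 0.692).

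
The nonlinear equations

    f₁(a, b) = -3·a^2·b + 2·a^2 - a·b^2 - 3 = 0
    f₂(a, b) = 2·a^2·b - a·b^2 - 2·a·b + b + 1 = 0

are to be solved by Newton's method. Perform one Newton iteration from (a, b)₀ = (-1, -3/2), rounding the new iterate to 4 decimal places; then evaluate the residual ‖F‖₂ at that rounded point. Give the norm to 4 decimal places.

At (-1, -3/2): F = (5.7500, -4.2500).
Jacobian J = [[-6·a·b + 4·a - b^2, -3·a^2 - 2·a·b], [4·a·b - b^2 - 2·b, 2·a^2 - 2·a·b - 2·a + 1]].
At the point, J = [[-15.2500, -6.0000], [6.7500, 2.0000]] (det J = 10.0000).
Solving J·Δ = −F gives Δ = (1.4000, -2.6000).
Then the next iterate is (a, b)₁ = (0.4000, -4.1000).
Re-evaluating at (0.4000, -4.1000): F = (-7.4360, -7.8560), so ‖F‖₂ = 10.8172.

10.8172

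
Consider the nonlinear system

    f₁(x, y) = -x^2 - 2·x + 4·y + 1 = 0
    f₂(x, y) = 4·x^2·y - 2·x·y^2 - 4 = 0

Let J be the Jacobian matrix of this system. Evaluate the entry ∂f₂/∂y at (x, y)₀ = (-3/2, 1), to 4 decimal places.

15.0000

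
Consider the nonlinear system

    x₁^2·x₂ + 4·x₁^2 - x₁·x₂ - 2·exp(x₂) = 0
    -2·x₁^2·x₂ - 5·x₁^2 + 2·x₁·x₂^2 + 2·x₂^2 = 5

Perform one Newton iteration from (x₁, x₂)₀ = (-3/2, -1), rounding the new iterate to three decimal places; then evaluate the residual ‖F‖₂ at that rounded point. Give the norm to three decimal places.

43.279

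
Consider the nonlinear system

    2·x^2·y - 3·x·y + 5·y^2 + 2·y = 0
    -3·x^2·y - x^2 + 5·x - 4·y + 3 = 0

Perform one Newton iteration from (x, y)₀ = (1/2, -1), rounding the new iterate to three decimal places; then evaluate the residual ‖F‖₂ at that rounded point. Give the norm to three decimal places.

At (1/2, -1): F = (4.000, 10.000).
Jacobian J = [[4·x·y - 3·y, 2·x^2 - 3·x + 10·y + 2], [-6·x·y - 2·x + 5, -3·x^2 - 4]].
At the point, J = [[1.000, -9.000], [7.000, -4.750]] (det J = 58.250).
Solving J·Δ = −F gives Δ = (-1.219, 0.309).
Then the next iterate is (x, y)₁ = (-0.719, -0.691).
Re-evaluating at (-0.719, -0.691): F = (-1.19952, 2.72370), so ‖F‖₂ = 2.976.

2.976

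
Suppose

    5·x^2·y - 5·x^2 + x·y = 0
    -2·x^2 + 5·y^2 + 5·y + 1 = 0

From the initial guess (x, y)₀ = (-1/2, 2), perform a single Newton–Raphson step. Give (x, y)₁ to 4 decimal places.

(-0.7173, 0.7974)

At (-1/2, 2): F = (0.2500, 30.5000).
Jacobian J = [[10·x·y - 10·x + y, 5·x^2 + x], [-4·x, 10·y + 5]].
At the point, J = [[-3.0000, 0.7500], [2.0000, 25.0000]] (det J = -76.5000).
Solving J·Δ = −F gives Δ = (-0.2173, -1.2026).
Then the next iterate is (x, y)₁ = (-0.7173, 0.7974).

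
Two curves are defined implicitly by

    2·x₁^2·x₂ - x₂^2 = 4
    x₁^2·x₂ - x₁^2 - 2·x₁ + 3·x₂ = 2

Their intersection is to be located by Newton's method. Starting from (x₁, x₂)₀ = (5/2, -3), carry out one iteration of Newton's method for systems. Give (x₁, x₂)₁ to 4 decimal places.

(0.2500, -3.9189)

At (5/2, -3): F = (-50.5000, -41.0000).
Jacobian J = [[4·x₁·x₂, 2·x₁^2 - 2·x₂], [2·x₁·x₂ - 2·x₁ - 2, x₁^2 + 3]].
At the point, J = [[-30.0000, 18.5000], [-22.0000, 9.2500]] (det J = 129.5000).
Solving J·Δ = −F gives Δ = (-2.2500, -0.9189).
Then the next iterate is (x₁, x₂)₁ = (0.2500, -3.9189).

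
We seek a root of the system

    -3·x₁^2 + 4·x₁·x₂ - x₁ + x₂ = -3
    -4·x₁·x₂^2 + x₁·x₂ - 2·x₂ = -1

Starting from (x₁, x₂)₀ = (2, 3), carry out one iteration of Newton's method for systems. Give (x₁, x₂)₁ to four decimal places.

(2.3739, 1.2638)

At (2, 3): F = (16.0000, -71.0000).
Jacobian J = [[-6·x₁ + 4·x₂ - 1, 4·x₁ + 1], [-4·x₂^2 + x₂, -8·x₁·x₂ + x₁ - 2]].
At the point, J = [[-1.0000, 9.0000], [-33.0000, -48.0000]] (det J = 345.0000).
Solving J·Δ = −F gives Δ = (0.3739, -1.7362).
Then the next iterate is (x₁, x₂)₁ = (2.3739, 1.2638).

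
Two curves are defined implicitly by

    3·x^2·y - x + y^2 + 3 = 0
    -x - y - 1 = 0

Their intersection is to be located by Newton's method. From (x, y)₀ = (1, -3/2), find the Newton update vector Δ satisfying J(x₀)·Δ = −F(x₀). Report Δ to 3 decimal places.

(-0.025, -0.475)

At (1, -3/2): F = (-0.250, -0.500).
Jacobian J = [[6·x·y - 1, 3·x^2 + 2·y], [-1, -1]].
At the point, J = [[-10.000, 0.000], [-1.000, -1.000]] (det J = 10.000).
Solving J·Δ = −F gives Δ = (-0.025, -0.475).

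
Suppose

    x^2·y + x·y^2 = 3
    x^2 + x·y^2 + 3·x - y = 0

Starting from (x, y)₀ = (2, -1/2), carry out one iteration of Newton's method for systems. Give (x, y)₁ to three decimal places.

(1.081, 0.946)

At (2, -1/2): F = (-4.500, 11.000).
Jacobian J = [[2·x·y + y^2, x^2 + 2·x·y], [2·x + y^2 + 3, 2·x·y - 1]].
At the point, J = [[-1.750, 2.000], [7.250, -3.000]] (det J = -9.250).
Solving J·Δ = −F gives Δ = (-0.919, 1.446).
Then the next iterate is (x, y)₁ = (1.081, 0.946).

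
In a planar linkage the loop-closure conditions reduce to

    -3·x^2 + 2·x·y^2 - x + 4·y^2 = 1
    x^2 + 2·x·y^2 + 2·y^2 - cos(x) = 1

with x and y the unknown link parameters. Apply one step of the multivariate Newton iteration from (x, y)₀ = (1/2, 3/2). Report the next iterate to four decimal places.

At (1/2, 3/2): F = (9.0000, 5.122417).
Jacobian J = [[-6·x + 2·y^2 - 1, 4·x·y + 8·y], [2·x + 2·y^2 + sin(x), 4·x·y + 4·y]].
At the point, J = [[0.5000, 15.0000], [5.979426, 9.0000]] (det J = -85.191383).
Solving J·Δ = −F gives Δ = (0.0489, -0.6016).
Then the next iterate is (x, y)₁ = (0.5489, 0.8984).

(0.5489, 0.8984)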